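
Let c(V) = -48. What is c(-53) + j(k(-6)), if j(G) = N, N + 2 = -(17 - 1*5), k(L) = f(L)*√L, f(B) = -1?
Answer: -62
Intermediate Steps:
k(L) = -√L
N = -14 (N = -2 - (17 - 1*5) = -2 - (17 - 5) = -2 - 1*12 = -2 - 12 = -14)
j(G) = -14
c(-53) + j(k(-6)) = -48 - 14 = -62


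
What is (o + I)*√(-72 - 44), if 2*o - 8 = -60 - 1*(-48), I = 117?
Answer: 230*I*√29 ≈ 1238.6*I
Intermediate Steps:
o = -2 (o = 4 + (-60 - 1*(-48))/2 = 4 + (-60 + 48)/2 = 4 + (½)*(-12) = 4 - 6 = -2)
(o + I)*√(-72 - 44) = (-2 + 117)*√(-72 - 44) = 115*√(-116) = 115*(2*I*√29) = 230*I*√29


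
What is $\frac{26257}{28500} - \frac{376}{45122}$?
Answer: $\frac{587026177}{642988500} \approx 0.91296$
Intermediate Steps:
$\frac{26257}{28500} - \frac{376}{45122} = 26257 \cdot \frac{1}{28500} - \frac{188}{22561} = \frac{26257}{28500} - \frac{188}{22561} = \frac{587026177}{642988500}$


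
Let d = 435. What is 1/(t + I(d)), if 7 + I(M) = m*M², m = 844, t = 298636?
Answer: 1/160004529 ≈ 6.2498e-9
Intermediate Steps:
I(M) = -7 + 844*M²
1/(t + I(d)) = 1/(298636 + (-7 + 844*435²)) = 1/(298636 + (-7 + 844*189225)) = 1/(298636 + (-7 + 159705900)) = 1/(298636 + 159705893) = 1/160004529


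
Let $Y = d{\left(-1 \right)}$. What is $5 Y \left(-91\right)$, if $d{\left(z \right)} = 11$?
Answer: $-5005$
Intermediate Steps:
$Y = 11$
$5 Y \left(-91\right) = 5 \cdot 11 \left(-91\right) = 55 \left(-91\right) = -5005$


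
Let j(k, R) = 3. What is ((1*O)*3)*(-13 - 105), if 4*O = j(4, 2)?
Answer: -531/2 ≈ -265.50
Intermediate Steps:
O = 3/4 (O = (1/4)*3 = 3/4 ≈ 0.75000)
((1*O)*3)*(-13 - 105) = ((1*(3/4))*3)*(-13 - 105) = ((3/4)*3)*(-118) = (9/4)*(-118) = -531/2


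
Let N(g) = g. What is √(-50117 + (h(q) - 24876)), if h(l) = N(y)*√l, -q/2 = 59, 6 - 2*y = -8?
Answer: √(-74993 + 7*I*√118) ≈ 0.139 + 273.85*I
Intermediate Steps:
y = 7 (y = 3 - ½*(-8) = 3 + 4 = 7)
q = -118 (q = -2*59 = -118)
h(l) = 7*√l
√(-50117 + (h(q) - 24876)) = √(-50117 + (7*√(-118) - 24876)) = √(-50117 + (7*(I*√118) - 24876)) = √(-50117 + (7*I*√118 - 24876)) = √(-50117 + (-24876 + 7*I*√118)) = √(-74993 + 7*I*√118)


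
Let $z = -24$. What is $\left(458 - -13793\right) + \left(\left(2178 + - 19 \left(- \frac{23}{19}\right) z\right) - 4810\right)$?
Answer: $11067$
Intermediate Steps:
$\left(458 - -13793\right) + \left(\left(2178 + - 19 \left(- \frac{23}{19}\right) z\right) - 4810\right) = \left(458 - -13793\right) - \left(2632 - - 19 \left(- \frac{23}{19}\right) \left(-24\right)\right) = \left(458 + 13793\right) - \left(2632 - - 19 \left(\left(-23\right) \frac{1}{19}\right) \left(-24\right)\right) = 14251 - \left(2632 - \left(-19\right) \left(- \frac{23}{19}\right) \left(-24\right)\right) = 14251 + \left(\left(2178 + 23 \left(-24\right)\right) - 4810\right) = 14251 + \left(\left(2178 - 552\right) - 4810\right) = 14251 + \left(1626 - 4810\right) = 14251 - 3184 = 11067$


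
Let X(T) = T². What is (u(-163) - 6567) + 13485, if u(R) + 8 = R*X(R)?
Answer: -4323837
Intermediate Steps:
u(R) = -8 + R³ (u(R) = -8 + R*R² = -8 + R³)
(u(-163) - 6567) + 13485 = ((-8 + (-163)³) - 6567) + 13485 = ((-8 - 4330747) - 6567) + 13485 = (-4330755 - 6567) + 13485 = -4337322 + 13485 = -4323837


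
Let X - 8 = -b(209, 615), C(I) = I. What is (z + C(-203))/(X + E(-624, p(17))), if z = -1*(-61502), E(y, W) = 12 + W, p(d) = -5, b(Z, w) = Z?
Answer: -61299/194 ≈ -315.97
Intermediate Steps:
z = 61502
X = -201 (X = 8 - 1*209 = 8 - 209 = -201)
(z + C(-203))/(X + E(-624, p(17))) = (61502 - 203)/(-201 + (12 - 5)) = 61299/(-201 + 7) = 61299/(-194) = 61299*(-1/194) = -61299/194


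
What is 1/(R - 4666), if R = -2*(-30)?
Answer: -1/4606 ≈ -0.00021711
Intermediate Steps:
R = 60
1/(R - 4666) = 1/(60 - 4666) = 1/(-4606) = -1/4606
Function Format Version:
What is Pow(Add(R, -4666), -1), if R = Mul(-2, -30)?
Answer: Rational(-1, 4606) ≈ -0.00021711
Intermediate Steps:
R = 60
Pow(Add(R, -4666), -1) = Pow(Add(60, -4666), -1) = Pow(-4606, -1) = Rational(-1, 4606)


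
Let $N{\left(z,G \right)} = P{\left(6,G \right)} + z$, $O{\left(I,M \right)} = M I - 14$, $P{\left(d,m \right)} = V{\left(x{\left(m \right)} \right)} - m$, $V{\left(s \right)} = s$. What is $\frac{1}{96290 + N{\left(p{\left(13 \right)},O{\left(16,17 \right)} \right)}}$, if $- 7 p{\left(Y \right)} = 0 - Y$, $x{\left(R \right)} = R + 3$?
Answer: $\frac{7}{674064} \approx 1.0385 \cdot 10^{-5}$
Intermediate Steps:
$x{\left(R \right)} = 3 + R$
$p{\left(Y \right)} = \frac{Y}{7}$ ($p{\left(Y \right)} = - \frac{0 - Y}{7} = - \frac{\left(-1\right) Y}{7} = \frac{Y}{7}$)
$P{\left(d,m \right)} = 3$ ($P{\left(d,m \right)} = \left(3 + m\right) - m = 3$)
$O{\left(I,M \right)} = -14 + I M$ ($O{\left(I,M \right)} = I M - 14 = -14 + I M$)
$N{\left(z,G \right)} = 3 + z$
$\frac{1}{96290 + N{\left(p{\left(13 \right)},O{\left(16,17 \right)} \right)}} = \frac{1}{96290 + \left(3 + \frac{1}{7} \cdot 13\right)} = \frac{1}{96290 + \left(3 + \frac{13}{7}\right)} = \frac{1}{96290 + \frac{34}{7}} = \frac{1}{\frac{674064}{7}} = \frac{7}{674064}$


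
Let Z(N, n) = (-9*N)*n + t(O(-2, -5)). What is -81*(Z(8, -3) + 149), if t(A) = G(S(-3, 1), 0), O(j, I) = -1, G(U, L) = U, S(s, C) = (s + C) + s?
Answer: -29160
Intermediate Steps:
S(s, C) = C + 2*s (S(s, C) = (C + s) + s = C + 2*s)
t(A) = -5 (t(A) = 1 + 2*(-3) = 1 - 6 = -5)
Z(N, n) = -5 - 9*N*n (Z(N, n) = (-9*N)*n - 5 = -9*N*n - 5 = -5 - 9*N*n)
-81*(Z(8, -3) + 149) = -81*((-5 - 9*8*(-3)) + 149) = -81*((-5 + 216) + 149) = -81*(211 + 149) = -81*360 = -29160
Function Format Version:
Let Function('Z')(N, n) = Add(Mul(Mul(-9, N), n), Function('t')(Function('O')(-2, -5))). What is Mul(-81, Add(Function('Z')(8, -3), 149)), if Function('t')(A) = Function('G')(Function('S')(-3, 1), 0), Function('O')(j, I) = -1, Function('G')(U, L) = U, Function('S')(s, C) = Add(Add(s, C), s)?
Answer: -29160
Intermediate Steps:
Function('S')(s, C) = Add(C, Mul(2, s)) (Function('S')(s, C) = Add(Add(C, s), s) = Add(C, Mul(2, s)))
Function('t')(A) = -5 (Function('t')(A) = Add(1, Mul(2, -3)) = Add(1, -6) = -5)
Function('Z')(N, n) = Add(-5, Mul(-9, N, n)) (Function('Z')(N, n) = Add(Mul(Mul(-9, N), n), -5) = Add(Mul(-9, N, n), -5) = Add(-5, Mul(-9, N, n)))
Mul(-81, Add(Function('Z')(8, -3), 149)) = Mul(-81, Add(Add(-5, Mul(-9, 8, -3)), 149)) = Mul(-81, Add(Add(-5, 216), 149)) = Mul(-81, Add(211, 149)) = Mul(-81, 360) = -29160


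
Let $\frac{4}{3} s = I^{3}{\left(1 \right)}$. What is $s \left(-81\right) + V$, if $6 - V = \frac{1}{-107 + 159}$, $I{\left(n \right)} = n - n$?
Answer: $\frac{311}{52} \approx 5.9808$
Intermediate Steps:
$I{\left(n \right)} = 0$
$V = \frac{311}{52}$ ($V = 6 - \frac{1}{-107 + 159} = 6 - \frac{1}{52} = \frac{311}{52} \approx 5.9808$)
$s = 0$ ($s = \frac{3 \cdot 0^{3}}{4} = \frac{3}{4} \cdot 0 = 0$)
$s \left(-81\right) + V = 0 \left(-81\right) + \frac{311}{52} = 0 + \frac{311}{52} = \frac{311}{52}$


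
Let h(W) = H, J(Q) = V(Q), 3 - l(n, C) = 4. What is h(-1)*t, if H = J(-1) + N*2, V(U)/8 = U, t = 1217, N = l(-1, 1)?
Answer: -12170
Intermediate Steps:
l(n, C) = -1 (l(n, C) = 3 - 1*4 = 3 - 4 = -1)
N = -1
V(U) = 8*U
J(Q) = 8*Q
H = -10 (H = 8*(-1) - 1*2 = -8 - 2 = -10)
h(W) = -10
h(-1)*t = -10*1217 = -12170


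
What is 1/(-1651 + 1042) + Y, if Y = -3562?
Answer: -2169259/609 ≈ -3562.0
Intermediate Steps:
1/(-1651 + 1042) + Y = 1/(-1651 + 1042) - 3562 = 1/(-609) - 3562 = -1/609 - 3562 = -2169259/609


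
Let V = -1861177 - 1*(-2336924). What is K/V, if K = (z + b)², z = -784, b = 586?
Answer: 39204/475747 ≈ 0.082405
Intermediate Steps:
V = 475747 (V = -1861177 + 2336924 = 475747)
K = 39204 (K = (-784 + 586)² = (-198)² = 39204)
K/V = 39204/475747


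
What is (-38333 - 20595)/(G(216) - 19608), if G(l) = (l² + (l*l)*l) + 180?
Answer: -14732/2526231 ≈ -0.0058316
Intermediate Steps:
G(l) = 180 + l² + l³ (G(l) = (l² + l²*l) + 180 = (l² + l³) + 180 = 180 + l² + l³)
(-38333 - 20595)/(G(216) - 19608) = (-38333 - 20595)/((180 + 216² + 216³) - 19608) = -58928/((180 + 46656 + 10077696) - 19608) = -58928/(10124532 - 19608) = -58928/10104924 = -58928*1/10104924 = -14732/2526231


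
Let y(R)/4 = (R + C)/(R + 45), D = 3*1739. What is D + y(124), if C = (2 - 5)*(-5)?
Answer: 882229/169 ≈ 5220.3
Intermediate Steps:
C = 15 (C = -3*(-5) = 15)
D = 5217
y(R) = 4*(15 + R)/(45 + R) (y(R) = 4*((R + 15)/(R + 45)) = 4*((15 + R)/(45 + R)) = 4*(15 + R)/(45 + R))
D + y(124) = 5217 + 4*(15 + 124)/(45 + 124) = 5217 + 4*139/169 = 5217 + 4*(1/169)*139 = 5217 + 556/169 = 882229/169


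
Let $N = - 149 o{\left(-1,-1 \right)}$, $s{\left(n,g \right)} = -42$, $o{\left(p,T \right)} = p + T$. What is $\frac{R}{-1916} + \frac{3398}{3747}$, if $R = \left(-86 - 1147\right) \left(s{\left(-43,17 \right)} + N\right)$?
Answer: $\frac{297310906}{1794813} \approx 165.65$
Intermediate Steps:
$o{\left(p,T \right)} = T + p$
$N = 298$ ($N = - 149 \left(-1 - 1\right) = \left(-149\right) \left(-2\right) = 298$)
$R = -315648$ ($R = \left(-86 - 1147\right) \left(-42 + 298\right) = \left(-1233\right) 256 = -315648$)
$\frac{R}{-1916} + \frac{3398}{3747} = - \frac{315648}{-1916} + \frac{3398}{3747} = \left(-315648\right) \left(- \frac{1}{1916}\right) + 3398 \cdot \frac{1}{3747} = \frac{78912}{479} + \frac{3398}{3747} = \frac{297310906}{1794813}$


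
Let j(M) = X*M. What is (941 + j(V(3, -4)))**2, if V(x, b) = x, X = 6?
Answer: 919681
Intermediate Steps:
j(M) = 6*M
(941 + j(V(3, -4)))**2 = (941 + 6*3)**2 = (941 + 18)**2 = 959**2 = 919681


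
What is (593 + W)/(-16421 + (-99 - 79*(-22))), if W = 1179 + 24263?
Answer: -26035/14782 ≈ -1.7613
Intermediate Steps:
W = 25442
(593 + W)/(-16421 + (-99 - 79*(-22))) = (593 + 25442)/(-16421 + (-99 - 79*(-22))) = 26035/(-16421 + (-99 + 1738)) = 26035/(-16421 + 1639) = 26035/(-14782) = 26035*(-1/14782) = -26035/14782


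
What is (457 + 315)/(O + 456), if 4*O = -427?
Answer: 3088/1397 ≈ 2.2104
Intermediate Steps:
O = -427/4 (O = (1/4)*(-427) = -427/4 ≈ -106.75)
(457 + 315)/(O + 456) = (457 + 315)/(-427/4 + 456) = 772/(1397/4) = 772*(4/1397) = 3088/1397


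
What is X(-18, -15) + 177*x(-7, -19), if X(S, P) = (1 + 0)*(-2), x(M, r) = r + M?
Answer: -4604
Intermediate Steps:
x(M, r) = M + r
X(S, P) = -2 (X(S, P) = 1*(-2) = -2)
X(-18, -15) + 177*x(-7, -19) = -2 + 177*(-7 - 19) = -2 + 177*(-26) = -2 - 4602 = -4604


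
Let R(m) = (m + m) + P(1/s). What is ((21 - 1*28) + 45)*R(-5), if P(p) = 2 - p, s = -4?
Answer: -589/2 ≈ -294.50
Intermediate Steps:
R(m) = 9/4 + 2*m (R(m) = (m + m) + (2 - 1/(-4)) = 2*m + (2 - 1*(-¼)) = 2*m + (2 + ¼) = 2*m + 9/4 = 9/4 + 2*m)
((21 - 1*28) + 45)*R(-5) = ((21 - 1*28) + 45)*(9/4 + 2*(-5)) = ((21 - 28) + 45)*(9/4 - 10) = (-7 + 45)*(-31/4) = 38*(-31/4) = -589/2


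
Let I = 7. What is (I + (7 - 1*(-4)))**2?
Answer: 324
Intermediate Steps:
(I + (7 - 1*(-4)))**2 = (7 + (7 - 1*(-4)))**2 = (7 + (7 + 4))**2 = (7 + 11)**2 = 18**2 = 324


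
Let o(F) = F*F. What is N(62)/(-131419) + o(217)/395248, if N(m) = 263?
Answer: 869205581/7420442416 ≈ 0.11714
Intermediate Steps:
o(F) = F²
N(62)/(-131419) + o(217)/395248 = 263/(-131419) + 217²/395248 = 263*(-1/131419) + 47089*(1/395248) = -263/131419 + 6727/56464 = 869205581/7420442416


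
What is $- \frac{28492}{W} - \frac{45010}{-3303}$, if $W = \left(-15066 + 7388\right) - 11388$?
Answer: $\frac{476134868}{31487499} \approx 15.121$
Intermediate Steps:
$W = -19066$ ($W = -7678 - 11388 = -19066$)
$- \frac{28492}{W} - \frac{45010}{-3303} = - \frac{28492}{-19066} - \frac{45010}{-3303} = \left(-28492\right) \left(- \frac{1}{19066}\right) - - \frac{45010}{3303} = \frac{14246}{9533} + \frac{45010}{3303} = \frac{476134868}{31487499}$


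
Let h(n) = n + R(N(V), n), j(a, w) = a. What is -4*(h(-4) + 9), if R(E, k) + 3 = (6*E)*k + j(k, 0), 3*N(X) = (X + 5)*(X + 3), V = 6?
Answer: 3176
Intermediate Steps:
N(X) = (3 + X)*(5 + X)/3 (N(X) = ((X + 5)*(X + 3))/3 = ((5 + X)*(3 + X))/3 = ((3 + X)*(5 + X))/3 = (3 + X)*(5 + X)/3)
R(E, k) = -3 + k + 6*E*k (R(E, k) = -3 + ((6*E)*k + k) = -3 + (6*E*k + k) = -3 + (k + 6*E*k) = -3 + k + 6*E*k)
h(n) = -3 + 200*n (h(n) = n + (-3 + n + 6*(5 + (⅓)*6² + (8/3)*6)*n) = n + (-3 + n + 6*(5 + (⅓)*36 + 16)*n) = n + (-3 + n + 6*(5 + 12 + 16)*n) = n + (-3 + n + 6*33*n) = n + (-3 + n + 198*n) = n + (-3 + 199*n) = -3 + 200*n)
-4*(h(-4) + 9) = -4*((-3 + 200*(-4)) + 9) = -4*((-3 - 800) + 9) = -4*(-803 + 9) = -4*(-794) = 3176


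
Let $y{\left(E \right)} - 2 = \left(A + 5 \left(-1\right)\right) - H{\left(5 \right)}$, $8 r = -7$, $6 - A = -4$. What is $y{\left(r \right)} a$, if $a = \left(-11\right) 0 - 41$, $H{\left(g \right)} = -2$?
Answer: $-369$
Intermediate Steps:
$A = 10$ ($A = 6 - -4 = 6 + 4 = 10$)
$r = - \frac{7}{8}$ ($r = \frac{1}{8} \left(-7\right) = - \frac{7}{8} \approx -0.875$)
$y{\left(E \right)} = 9$ ($y{\left(E \right)} = 2 + \left(\left(10 + 5 \left(-1\right)\right) - -2\right) = 2 + \left(\left(10 - 5\right) + 2\right) = 2 + \left(5 + 2\right) = 2 + 7 = 9$)
$a = -41$ ($a = 0 - 41 = -41$)
$y{\left(r \right)} a = 9 \left(-41\right) = -369$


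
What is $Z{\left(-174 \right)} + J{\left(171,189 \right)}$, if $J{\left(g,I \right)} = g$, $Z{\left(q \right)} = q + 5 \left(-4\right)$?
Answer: $-23$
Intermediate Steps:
$Z{\left(q \right)} = -20 + q$ ($Z{\left(q \right)} = q - 20 = -20 + q$)
$Z{\left(-174 \right)} + J{\left(171,189 \right)} = \left(-20 - 174\right) + 171 = -194 + 171 = -23$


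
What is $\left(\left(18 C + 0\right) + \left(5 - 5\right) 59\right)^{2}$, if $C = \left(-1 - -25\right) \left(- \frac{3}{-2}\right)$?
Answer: $419904$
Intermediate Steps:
$C = 36$ ($C = \left(-1 + 25\right) \left(\left(-3\right) \left(- \frac{1}{2}\right)\right) = 24 \cdot \frac{3}{2} = 36$)
$\left(\left(18 C + 0\right) + \left(5 - 5\right) 59\right)^{2} = \left(\left(18 \cdot 36 + 0\right) + \left(5 - 5\right) 59\right)^{2} = \left(\left(648 + 0\right) + \left(5 - 5\right) 59\right)^{2} = \left(648 + 0 \cdot 59\right)^{2} = \left(648 + 0\right)^{2} = 648^{2} = 419904$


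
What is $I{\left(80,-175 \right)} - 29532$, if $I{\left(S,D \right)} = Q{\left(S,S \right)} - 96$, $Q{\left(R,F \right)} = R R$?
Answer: $-23228$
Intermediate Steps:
$Q{\left(R,F \right)} = R^{2}$
$I{\left(S,D \right)} = -96 + S^{2}$ ($I{\left(S,D \right)} = S^{2} - 96 = -96 + S^{2}$)
$I{\left(80,-175 \right)} - 29532 = \left(-96 + 80^{2}\right) - 29532 = \left(-96 + 6400\right) - 29532 = 6304 - 29532 = -23228$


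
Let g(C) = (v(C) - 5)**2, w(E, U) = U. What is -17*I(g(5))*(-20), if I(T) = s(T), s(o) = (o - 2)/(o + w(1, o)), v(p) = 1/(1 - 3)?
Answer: 19210/121 ≈ 158.76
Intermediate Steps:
v(p) = -1/2 (v(p) = 1/(-2) = -1/2)
g(C) = 121/4 (g(C) = (-1/2 - 5)**2 = (-11/2)**2 = 121/4)
s(o) = (-2 + o)/(2*o) (s(o) = (o - 2)/(o + o) = (-2 + o)/((2*o)) = (-2 + o)*(1/(2*o)) = (-2 + o)/(2*o))
I(T) = (-2 + T)/(2*T)
-17*I(g(5))*(-20) = -17*(-2 + 121/4)/(2*121/4)*(-20) = -17*4*113/(2*121*4)*(-20) = -17*113/242*(-20) = -1921/242*(-20) = 19210/121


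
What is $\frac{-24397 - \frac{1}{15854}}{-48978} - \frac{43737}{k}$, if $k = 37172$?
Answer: $- \frac{45333100073}{66814709177} \approx -0.67849$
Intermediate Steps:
$\frac{-24397 - \frac{1}{15854}}{-48978} - \frac{43737}{k} = \frac{-24397 - \frac{1}{15854}}{-48978} - \frac{43737}{37172} = \left(-24397 - \frac{1}{15854}\right) \left(- \frac{1}{48978}\right) - \frac{43737}{37172} = \left(- \frac{386790039}{15854}\right) \left(- \frac{1}{48978}\right) - \frac{43737}{37172} = \frac{14325557}{28759156} - \frac{43737}{37172} = - \frac{45333100073}{66814709177}$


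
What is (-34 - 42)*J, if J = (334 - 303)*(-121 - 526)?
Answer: 1524332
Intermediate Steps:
J = -20057 (J = 31*(-647) = -20057)
(-34 - 42)*J = (-34 - 42)*(-20057) = -76*(-20057) = 1524332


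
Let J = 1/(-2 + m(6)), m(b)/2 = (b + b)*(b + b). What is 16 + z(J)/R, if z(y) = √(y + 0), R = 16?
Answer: 16 + √286/4576 ≈ 16.004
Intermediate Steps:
m(b) = 8*b² (m(b) = 2*((b + b)*(b + b)) = 2*((2*b)*(2*b)) = 2*(4*b²) = 8*b²)
J = 1/286 (J = 1/(-2 + 8*6²) = 1/(-2 + 8*36) = 1/(-2 + 288) = 1/286 ≈ 0.0034965)
z(y) = √y
16 + z(J)/R = 16 + √(1/286)/16 = 16 + (√286/286)*(1/16) = 16 + √286/4576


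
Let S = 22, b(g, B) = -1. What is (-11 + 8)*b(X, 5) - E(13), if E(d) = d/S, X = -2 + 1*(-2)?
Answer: 53/22 ≈ 2.4091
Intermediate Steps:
X = -4 (X = -2 - 2 = -4)
E(d) = d/22
(-11 + 8)*b(X, 5) - E(13) = (-11 + 8)*(-1) - 13/22 = -3*(-1) - 1*13/22 = 3 - 13/22 = 53/22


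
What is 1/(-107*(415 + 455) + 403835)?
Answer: 1/310745 ≈ 3.2181e-6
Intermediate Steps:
1/(-107*(415 + 455) + 403835) = 1/(-107*870 + 403835) = 1/(-93090 + 403835) = 1/310745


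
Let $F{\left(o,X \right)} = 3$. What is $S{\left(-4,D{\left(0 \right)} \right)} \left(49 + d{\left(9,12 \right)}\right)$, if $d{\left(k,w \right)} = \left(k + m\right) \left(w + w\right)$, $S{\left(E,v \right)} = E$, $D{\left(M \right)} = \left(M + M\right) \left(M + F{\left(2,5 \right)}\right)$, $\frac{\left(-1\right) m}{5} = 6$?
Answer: $1820$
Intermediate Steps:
$m = -30$ ($m = \left(-5\right) 6 = -30$)
$D{\left(M \right)} = 2 M \left(3 + M\right)$ ($D{\left(M \right)} = \left(M + M\right) \left(M + 3\right) = 2 M \left(3 + M\right)$)
$d{\left(k,w \right)} = 2 w \left(-30 + k\right)$ ($d{\left(k,w \right)} = \left(k - 30\right) \left(w + w\right) = \left(-30 + k\right) 2 w = 2 w \left(-30 + k\right)$)
$S{\left(-4,D{\left(0 \right)} \right)} \left(49 + d{\left(9,12 \right)}\right) = - 4 \left(49 + 2 \cdot 12 \left(-30 + 9\right)\right) = - 4 \left(49 + 2 \cdot 12 \left(-21\right)\right) = - 4 \left(49 - 504\right) = \left(-4\right) \left(-455\right) = 1820$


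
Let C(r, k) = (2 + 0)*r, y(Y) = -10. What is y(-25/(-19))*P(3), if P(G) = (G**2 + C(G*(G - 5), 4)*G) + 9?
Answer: 180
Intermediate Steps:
C(r, k) = 2*r
P(G) = 9 + G**2 + 2*G**2*(-5 + G) (P(G) = (G**2 + (2*(G*(G - 5)))*G) + 9 = (G**2 + (2*(G*(-5 + G)))*G) + 9 = (G**2 + (2*G*(-5 + G))*G) + 9 = (G**2 + 2*G**2*(-5 + G)) + 9 = 9 + G**2 + 2*G**2*(-5 + G))
y(-25/(-19))*P(3) = -10*(9 - 9*3**2 + 2*3**3) = -10*(9 - 9*9 + 2*27) = -10*(9 - 81 + 54) = -10*(-18) = 180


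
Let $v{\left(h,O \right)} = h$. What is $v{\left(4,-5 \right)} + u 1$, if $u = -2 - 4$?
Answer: $-2$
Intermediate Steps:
$u = -6$ ($u = -2 - 4 = -6$)
$v{\left(4,-5 \right)} + u 1 = 4 - 6 = -2$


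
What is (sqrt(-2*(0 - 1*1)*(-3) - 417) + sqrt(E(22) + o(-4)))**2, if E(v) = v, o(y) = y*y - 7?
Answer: -392 + 6*I*sqrt(1457) ≈ -392.0 + 229.02*I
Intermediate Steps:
o(y) = -7 + y**2 (o(y) = y**2 - 7 = -7 + y**2)
(sqrt(-2*(0 - 1*1)*(-3) - 417) + sqrt(E(22) + o(-4)))**2 = (sqrt(-2*(0 - 1*1)*(-3) - 417) + sqrt(22 + (-7 + (-4)**2)))**2 = (sqrt(-2*(0 - 1)*(-3) - 417) + sqrt(22 + (-7 + 16)))**2 = (sqrt(-2*(-1)*(-3) - 417) + sqrt(22 + 9))**2 = (sqrt(2*(-3) - 417) + sqrt(31))**2 = (sqrt(-6 - 417) + sqrt(31))**2 = (sqrt(-423) + sqrt(31))**2 = (3*I*sqrt(47) + sqrt(31))**2 = (sqrt(31) + 3*I*sqrt(47))**2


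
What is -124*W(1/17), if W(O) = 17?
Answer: -2108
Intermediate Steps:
-124*W(1/17) = -124*17 = -2108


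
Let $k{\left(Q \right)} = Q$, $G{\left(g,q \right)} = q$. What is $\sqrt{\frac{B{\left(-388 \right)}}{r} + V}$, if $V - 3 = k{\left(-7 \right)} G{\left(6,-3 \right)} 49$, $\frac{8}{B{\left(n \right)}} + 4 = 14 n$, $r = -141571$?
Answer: $\frac{5 \sqrt{169779281822439266}}{64131663} \approx 32.125$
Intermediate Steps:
$B{\left(n \right)} = \frac{8}{-4 + 14 n}$
$V = 1032$ ($V = 3 + \left(-7\right) \left(-3\right) 49 = 3 + 21 \cdot 49 = 3 + 1029 = 1032$)
$\sqrt{\frac{B{\left(-388 \right)}}{r} + V} = \sqrt{\frac{4 \frac{1}{-2 + 7 \left(-388\right)}}{-141571} + 1032} = \sqrt{\frac{4}{-2 - 2716} \left(- \frac{1}{141571}\right) + 1032} = \sqrt{\frac{4}{-2718} \left(- \frac{1}{141571}\right) + 1032} = \sqrt{4 \left(- \frac{1}{2718}\right) \left(- \frac{1}{141571}\right) + 1032} = \sqrt{\left(- \frac{2}{1359}\right) \left(- \frac{1}{141571}\right) + 1032} = \sqrt{\frac{2}{192394989} + 1032} = \sqrt{\frac{198551628650}{192394989}} = \frac{5 \sqrt{169779281822439266}}{64131663}$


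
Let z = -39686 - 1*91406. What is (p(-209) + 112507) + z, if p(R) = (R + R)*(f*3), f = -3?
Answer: -14823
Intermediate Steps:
p(R) = -18*R (p(R) = (R + R)*(-3*3) = (2*R)*(-9) = -18*R)
z = -131092 (z = -39686 - 91406 = -131092)
(p(-209) + 112507) + z = (-18*(-209) + 112507) - 131092 = (3762 + 112507) - 131092 = 116269 - 131092 = -14823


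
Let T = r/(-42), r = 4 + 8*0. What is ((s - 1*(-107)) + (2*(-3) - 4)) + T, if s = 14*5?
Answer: 3505/21 ≈ 166.90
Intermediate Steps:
s = 70
r = 4 (r = 4 + 0 = 4)
T = -2/21 (T = 4/(-42) = 4*(-1/42) = -2/21 ≈ -0.095238)
((s - 1*(-107)) + (2*(-3) - 4)) + T = ((70 - 1*(-107)) + (2*(-3) - 4)) - 2/21 = ((70 + 107) + (-6 - 4)) - 2/21 = (177 - 10) - 2/21 = 167 - 2/21 = 3505/21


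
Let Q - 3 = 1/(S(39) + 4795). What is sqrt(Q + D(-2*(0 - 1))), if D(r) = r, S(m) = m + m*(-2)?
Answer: sqrt(28275609)/2378 ≈ 2.2361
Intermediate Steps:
S(m) = -m (S(m) = m - 2*m = -m)
Q = 14269/4756 (Q = 3 + 1/(-1*39 + 4795) = 3 + 1/(-39 + 4795) = 3 + 1/4756 = 14269/4756 ≈ 3.0002)
sqrt(Q + D(-2*(0 - 1))) = sqrt(14269/4756 - 2*(0 - 1)) = sqrt(14269/4756 - 2*(-1)) = sqrt(14269/4756 + 2) = sqrt(23781/4756) = sqrt(28275609)/2378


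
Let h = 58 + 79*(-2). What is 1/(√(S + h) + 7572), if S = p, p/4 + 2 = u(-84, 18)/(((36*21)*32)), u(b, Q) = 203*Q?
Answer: 363456/2752093987 - 4*I*√15465/2752093987 ≈ 0.00013207 - 1.8075e-7*I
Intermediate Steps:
h = -100 (h = 58 - 158 = -100)
p = -355/48 (p = -8 + 4*((203*18)/(((36*21)*32))) = -8 + 4*(3654/((756*32))) = -8 + 4*(3654/24192) = -8 + 4*(3654*(1/24192)) = -8 + 4*(29/192) = -8 + 29/48 = -355/48 ≈ -7.3958)
S = -355/48 ≈ -7.3958
1/(√(S + h) + 7572) = 1/(√(-355/48 - 100) + 7572) = 1/(√(-5155/48) + 7572) = 1/(I*√15465/12 + 7572) = 1/(7572 + I*√15465/12)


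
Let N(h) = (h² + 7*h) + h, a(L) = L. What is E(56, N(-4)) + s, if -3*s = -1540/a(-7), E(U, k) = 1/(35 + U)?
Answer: -20017/273 ≈ -73.322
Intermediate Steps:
N(h) = h² + 8*h
s = -220/3 (s = -(-1540)/(3*(-7)) = -(-1540)*(-1)/(3*7) = -⅓*220 = -220/3 ≈ -73.333)
E(56, N(-4)) + s = 1/(35 + 56) - 220/3 = 1/91 - 220/3 = -20017/273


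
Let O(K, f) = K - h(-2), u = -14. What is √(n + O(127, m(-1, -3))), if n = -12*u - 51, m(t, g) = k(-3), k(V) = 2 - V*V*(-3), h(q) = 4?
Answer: 4*√15 ≈ 15.492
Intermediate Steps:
k(V) = 2 + 3*V² (k(V) = 2 - V²*(-3) = 2 - (-3)*V² = 2 + 3*V²)
m(t, g) = 29 (m(t, g) = 2 + 3*(-3)² = 2 + 3*9 = 2 + 27 = 29)
O(K, f) = -4 + K (O(K, f) = K - 1*4 = K - 4 = -4 + K)
n = 117 (n = -12*(-14) - 51 = 168 - 51 = 117)
√(n + O(127, m(-1, -3))) = √(117 + (-4 + 127)) = √(117 + 123) = √240 = 4*√15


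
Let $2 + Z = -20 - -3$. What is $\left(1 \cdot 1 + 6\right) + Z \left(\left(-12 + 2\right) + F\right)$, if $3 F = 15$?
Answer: $102$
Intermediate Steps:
$F = 5$ ($F = \frac{1}{3} \cdot 15 = 5$)
$Z = -19$ ($Z = -2 - 17 = -19$)
$\left(1 \cdot 1 + 6\right) + Z \left(\left(-12 + 2\right) + F\right) = \left(1 \cdot 1 + 6\right) - 19 \left(\left(-12 + 2\right) + 5\right) = \left(1 + 6\right) - 19 \left(-10 + 5\right) = 7 - -95 = 7 + 95 = 102$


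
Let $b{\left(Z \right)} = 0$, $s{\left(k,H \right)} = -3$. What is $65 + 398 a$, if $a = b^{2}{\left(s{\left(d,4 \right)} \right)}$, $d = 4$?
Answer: $65$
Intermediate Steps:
$a = 0$ ($a = 0^{2} = 0$)
$65 + 398 a = 65 + 398 \cdot 0 = 65 + 0 = 65$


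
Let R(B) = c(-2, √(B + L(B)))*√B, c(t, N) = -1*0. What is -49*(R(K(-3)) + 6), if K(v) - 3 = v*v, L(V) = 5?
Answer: -294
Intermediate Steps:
K(v) = 3 + v² (K(v) = 3 + v*v = 3 + v²)
c(t, N) = 0
R(B) = 0 (R(B) = 0*√B = 0)
-49*(R(K(-3)) + 6) = -49*(0 + 6) = -49*6 = -294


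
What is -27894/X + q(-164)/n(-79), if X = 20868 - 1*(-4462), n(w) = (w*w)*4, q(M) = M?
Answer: -87562492/79042265 ≈ -1.1078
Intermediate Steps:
n(w) = 4*w**2 (n(w) = w**2*4 = 4*w**2)
X = 25330 (X = 20868 + 4462 = 25330)
-27894/X + q(-164)/n(-79) = -27894/25330 - 164/(4*(-79)**2) = -27894*1/25330 - 164/(4*6241) = -13947/12665 - 164/24964 = -13947/12665 - 164*1/24964 = -13947/12665 - 41/6241 = -87562492/79042265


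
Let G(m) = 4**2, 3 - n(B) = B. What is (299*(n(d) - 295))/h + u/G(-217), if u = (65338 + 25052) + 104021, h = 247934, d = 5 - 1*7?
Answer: 24099854757/1983472 ≈ 12150.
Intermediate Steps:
d = -2 (d = 5 - 7 = -2)
n(B) = 3 - B
G(m) = 16
u = 194411 (u = 90390 + 104021 = 194411)
(299*(n(d) - 295))/h + u/G(-217) = (299*((3 - 1*(-2)) - 295))/247934 + 194411/16 = (299*((3 + 2) - 295))*(1/247934) + 194411*(1/16) = (299*(5 - 295))*(1/247934) + 194411/16 = (299*(-290))*(1/247934) + 194411/16 = -86710*1/247934 + 194411/16 = -43355/123967 + 194411/16 = 24099854757/1983472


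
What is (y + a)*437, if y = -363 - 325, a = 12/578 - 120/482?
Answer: -20947335422/69649 ≈ -3.0076e+5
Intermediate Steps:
a = -15894/69649 (a = 12*(1/578) - 120*1/482 = 6/289 - 60/241 = -15894/69649 ≈ -0.22820)
y = -688
(y + a)*437 = (-688 - 15894/69649)*437 = -47934406/69649*437 = -20947335422/69649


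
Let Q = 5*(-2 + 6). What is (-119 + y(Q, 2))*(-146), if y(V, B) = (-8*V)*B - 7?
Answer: 65116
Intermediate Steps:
Q = 20 (Q = 5*4 = 20)
y(V, B) = -7 - 8*B*V (y(V, B) = -8*B*V - 7 = -7 - 8*B*V)
(-119 + y(Q, 2))*(-146) = (-119 + (-7 - 8*2*20))*(-146) = (-119 + (-7 - 320))*(-146) = (-119 - 327)*(-146) = -446*(-146) = 65116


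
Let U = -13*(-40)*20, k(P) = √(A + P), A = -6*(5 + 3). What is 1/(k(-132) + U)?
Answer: 520/5408009 - 3*I*√5/54080090 ≈ 9.6154e-5 - 1.2404e-7*I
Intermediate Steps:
A = -48 (A = -6*8 = -48)
k(P) = √(-48 + P)
U = 10400 (U = 520*20 = 10400)
1/(k(-132) + U) = 1/(√(-48 - 132) + 10400) = 1/(√(-180) + 10400) = 1/(6*I*√5 + 10400) = 1/(10400 + 6*I*√5)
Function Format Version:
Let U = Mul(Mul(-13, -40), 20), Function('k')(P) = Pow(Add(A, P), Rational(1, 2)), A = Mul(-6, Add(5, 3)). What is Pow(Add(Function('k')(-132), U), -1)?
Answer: Add(Rational(520, 5408009), Mul(Rational(-3, 54080090), I, Pow(5, Rational(1, 2)))) ≈ Add(9.6154e-5, Mul(-1.2404e-7, I))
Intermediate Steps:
A = -48 (A = Mul(-6, 8) = -48)
Function('k')(P) = Pow(Add(-48, P), Rational(1, 2))
U = 10400 (U = Mul(520, 20) = 10400)
Pow(Add(Function('k')(-132), U), -1) = Pow(Add(Pow(Add(-48, -132), Rational(1, 2)), 10400), -1) = Pow(Add(Pow(-180, Rational(1, 2)), 10400), -1) = Pow(Add(Mul(6, I, Pow(5, Rational(1, 2))), 10400), -1) = Pow(Add(10400, Mul(6, I, Pow(5, Rational(1, 2)))), -1)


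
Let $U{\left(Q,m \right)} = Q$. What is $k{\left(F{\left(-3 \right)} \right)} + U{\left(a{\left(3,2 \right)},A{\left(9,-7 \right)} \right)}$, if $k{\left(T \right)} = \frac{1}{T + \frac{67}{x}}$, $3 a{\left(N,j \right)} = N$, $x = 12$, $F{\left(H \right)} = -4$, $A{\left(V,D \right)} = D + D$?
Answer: $\frac{31}{19} \approx 1.6316$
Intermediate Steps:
$A{\left(V,D \right)} = 2 D$
$a{\left(N,j \right)} = \frac{N}{3}$
$k{\left(T \right)} = \frac{1}{\frac{67}{12} + T}$ ($k{\left(T \right)} = \frac{1}{T + \frac{67}{12}} = \frac{1}{\frac{67}{12} + T}$)
$k{\left(F{\left(-3 \right)} \right)} + U{\left(a{\left(3,2 \right)},A{\left(9,-7 \right)} \right)} = \frac{12}{67 + 12 \left(-4\right)} + \frac{1}{3} \cdot 3 = \frac{12}{67 - 48} + 1 = \frac{12}{19} + 1 = \frac{31}{19}$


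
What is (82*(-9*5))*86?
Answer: -317340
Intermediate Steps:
(82*(-9*5))*86 = (82*(-45))*86 = -3690*86 = -317340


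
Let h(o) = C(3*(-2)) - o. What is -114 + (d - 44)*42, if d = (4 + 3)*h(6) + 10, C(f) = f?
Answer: -5070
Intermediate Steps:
h(o) = -6 - o (h(o) = 3*(-2) - o = -6 - o)
d = -74 (d = (4 + 3)*(-6 - 1*6) + 10 = 7*(-6 - 6) + 10 = 7*(-12) + 10 = -84 + 10 = -74)
-114 + (d - 44)*42 = -114 + (-74 - 44)*42 = -114 - 118*42 = -114 - 4956 = -5070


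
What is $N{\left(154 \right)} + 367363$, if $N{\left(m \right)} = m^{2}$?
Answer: $391079$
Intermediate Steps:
$N{\left(154 \right)} + 367363 = 154^{2} + 367363 = 23716 + 367363 = 391079$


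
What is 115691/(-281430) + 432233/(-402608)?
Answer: -84110727659/56652984720 ≈ -1.4847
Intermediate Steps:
115691/(-281430) + 432233/(-402608) = 115691*(-1/281430) + 432233*(-1/402608) = -115691/281430 - 432233/402608 = -84110727659/56652984720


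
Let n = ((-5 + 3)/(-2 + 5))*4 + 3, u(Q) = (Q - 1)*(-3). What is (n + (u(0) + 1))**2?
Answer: 169/9 ≈ 18.778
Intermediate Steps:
u(Q) = 3 - 3*Q (u(Q) = (-1 + Q)*(-3) = 3 - 3*Q)
n = 1/3 (n = -2/3*4 + 3 = -8/3 + 3 = 1/3 ≈ 0.33333)
(n + (u(0) + 1))**2 = (1/3 + ((3 - 3*0) + 1))**2 = (1/3 + ((3 + 0) + 1))**2 = (1/3 + (3 + 1))**2 = (1/3 + 4)**2 = (13/3)**2 = 169/9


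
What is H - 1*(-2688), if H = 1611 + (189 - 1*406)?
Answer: 4082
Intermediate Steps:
H = 1394 (H = 1611 + (189 - 406) = 1611 - 217 = 1394)
H - 1*(-2688) = 1394 - 1*(-2688) = 1394 + 2688 = 4082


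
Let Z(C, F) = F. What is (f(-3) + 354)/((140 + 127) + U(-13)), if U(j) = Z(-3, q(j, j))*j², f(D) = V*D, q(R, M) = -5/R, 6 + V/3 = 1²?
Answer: 399/332 ≈ 1.2018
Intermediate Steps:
V = -15 (V = -18 + 3*1² = -18 + 3*1 = -18 + 3 = -15)
f(D) = -15*D
U(j) = -5*j (U(j) = (-5/j)*j² = -5*j)
(f(-3) + 354)/((140 + 127) + U(-13)) = (-15*(-3) + 354)/((140 + 127) - 5*(-13)) = (45 + 354)/(267 + 65) = 399/332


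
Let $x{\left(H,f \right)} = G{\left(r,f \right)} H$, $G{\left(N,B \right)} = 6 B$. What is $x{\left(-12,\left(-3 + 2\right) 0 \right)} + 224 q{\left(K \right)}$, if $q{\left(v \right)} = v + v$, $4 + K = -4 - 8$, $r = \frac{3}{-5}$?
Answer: $-7168$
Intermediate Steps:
$r = - \frac{3}{5}$ ($r = 3 \left(- \frac{1}{5}\right) = - \frac{3}{5} \approx -0.6$)
$x{\left(H,f \right)} = 6 H f$ ($x{\left(H,f \right)} = 6 f H = 6 H f$)
$K = -16$ ($K = -4 - 12 = -16$)
$q{\left(v \right)} = 2 v$
$x{\left(-12,\left(-3 + 2\right) 0 \right)} + 224 q{\left(K \right)} = 6 \left(-12\right) \left(-3 + 2\right) 0 + 224 \cdot 2 \left(-16\right) = 6 \left(-12\right) \left(\left(-1\right) 0\right) + 224 \left(-32\right) = 6 \left(-12\right) 0 - 7168 = 0 - 7168 = -7168$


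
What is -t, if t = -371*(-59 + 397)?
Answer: 125398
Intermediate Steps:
t = -125398 (t = -371*338 = -125398)
-t = -1*(-125398) = 125398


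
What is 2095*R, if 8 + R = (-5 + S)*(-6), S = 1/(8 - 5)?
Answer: 41900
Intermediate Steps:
S = ⅓ (S = 1/3 = ⅓ ≈ 0.33333)
R = 20 (R = -8 + (-5 + ⅓)*(-6) = -8 - 14/3*(-6) = -8 + 28 = 20)
2095*R = 2095*20 = 41900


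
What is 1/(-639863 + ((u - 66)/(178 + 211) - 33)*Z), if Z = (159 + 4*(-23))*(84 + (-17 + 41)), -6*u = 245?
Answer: -389/342568285 ≈ -1.1355e-6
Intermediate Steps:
u = -245/6 (u = -⅙*245 = -245/6 ≈ -40.833)
Z = 7236 (Z = (159 - 92)*(84 + 24) = 67*108 = 7236)
1/(-639863 + ((u - 66)/(178 + 211) - 33)*Z) = 1/(-639863 + ((-245/6 - 66)/(178 + 211) - 33)*7236) = 1/(-639863 + (-641/6/389 - 33)*7236) = 1/(-639863 + (-641/6*1/389 - 33)*7236) = 1/(-639863 + (-641/2334 - 33)*7236) = 1/(-639863 - 77663/2334*7236) = 1/(-639863 - 93661578/389) = 1/(-342568285/389) = -389/342568285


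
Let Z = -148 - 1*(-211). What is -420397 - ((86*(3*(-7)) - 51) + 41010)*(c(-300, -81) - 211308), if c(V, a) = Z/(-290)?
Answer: 2399149767469/290 ≈ 8.2729e+9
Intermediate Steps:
Z = 63 (Z = -148 + 211 = 63)
c(V, a) = -63/290 (c(V, a) = 63/(-290) = 63*(-1/290) = -63/290)
-420397 - ((86*(3*(-7)) - 51) + 41010)*(c(-300, -81) - 211308) = -420397 - ((86*(3*(-7)) - 51) + 41010)*(-63/290 - 211308) = -420397 - ((86*(-21) - 51) + 41010)*(-61279383)/290 = -420397 - ((-1806 - 51) + 41010)*(-61279383)/290 = -420397 - (-1857 + 41010)*(-61279383)/290 = -420397 - 39153*(-61279383)/290 = -420397 - 1*(-2399271682599/290) = -420397 + 2399271682599/290 = 2399149767469/290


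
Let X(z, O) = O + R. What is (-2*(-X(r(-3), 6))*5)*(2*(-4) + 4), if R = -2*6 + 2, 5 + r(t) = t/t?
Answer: 160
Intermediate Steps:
r(t) = -4 (r(t) = -5 + t/t = -5 + 1 = -4)
R = -10 (R = -12 + 2 = -10)
X(z, O) = -10 + O (X(z, O) = O - 10 = -10 + O)
(-2*(-X(r(-3), 6))*5)*(2*(-4) + 4) = (-2*(-(-10 + 6))*5)*(2*(-4) + 4) = (-2*(-1*(-4))*5)*(-8 + 4) = -8*5*(-4) = -2*20*(-4) = -40*(-4) = 160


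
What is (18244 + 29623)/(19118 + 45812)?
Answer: 317/430 ≈ 0.73721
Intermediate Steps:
(18244 + 29623)/(19118 + 45812) = 47867/64930 = 47867*(1/64930) = 317/430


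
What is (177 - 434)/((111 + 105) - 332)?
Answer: 257/116 ≈ 2.2155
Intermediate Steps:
(177 - 434)/((111 + 105) - 332) = -257/(216 - 332) = -257/(-116) = -257*(-1/116) = 257/116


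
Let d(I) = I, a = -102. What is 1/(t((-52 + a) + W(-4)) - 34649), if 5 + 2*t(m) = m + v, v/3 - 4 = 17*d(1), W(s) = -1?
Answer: -2/69395 ≈ -2.8821e-5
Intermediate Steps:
v = 63 (v = 12 + 3*(17*1) = 12 + 3*17 = 12 + 51 = 63)
t(m) = 29 + m/2 (t(m) = -5/2 + (m + 63)/2 = -5/2 + (63 + m)/2 = -5/2 + (63/2 + m/2) = 29 + m/2)
1/(t((-52 + a) + W(-4)) - 34649) = 1/((29 + ((-52 - 102) - 1)/2) - 34649) = 1/((29 + (-154 - 1)/2) - 34649) = 1/((29 + (½)*(-155)) - 34649) = 1/((29 - 155/2) - 34649) = 1/(-97/2 - 34649) = 1/(-69395/2) = -2/69395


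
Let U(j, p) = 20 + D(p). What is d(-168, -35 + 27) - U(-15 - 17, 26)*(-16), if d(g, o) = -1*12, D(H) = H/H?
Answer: 324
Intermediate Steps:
D(H) = 1
d(g, o) = -12
U(j, p) = 21 (U(j, p) = 20 + 1 = 21)
d(-168, -35 + 27) - U(-15 - 17, 26)*(-16) = -12 - 21*(-16) = -12 - 1*(-336) = -12 + 336 = 324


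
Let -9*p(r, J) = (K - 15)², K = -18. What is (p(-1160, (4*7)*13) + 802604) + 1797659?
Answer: 2600142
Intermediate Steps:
p(r, J) = -121 (p(r, J) = -(-18 - 15)²/9 = -⅑*(-33)² = -⅑*1089 = -121)
(p(-1160, (4*7)*13) + 802604) + 1797659 = (-121 + 802604) + 1797659 = 802483 + 1797659 = 2600142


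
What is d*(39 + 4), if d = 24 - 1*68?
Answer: -1892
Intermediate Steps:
d = -44 (d = 24 - 68 = -44)
d*(39 + 4) = -44*(39 + 4) = -44*43 = -1892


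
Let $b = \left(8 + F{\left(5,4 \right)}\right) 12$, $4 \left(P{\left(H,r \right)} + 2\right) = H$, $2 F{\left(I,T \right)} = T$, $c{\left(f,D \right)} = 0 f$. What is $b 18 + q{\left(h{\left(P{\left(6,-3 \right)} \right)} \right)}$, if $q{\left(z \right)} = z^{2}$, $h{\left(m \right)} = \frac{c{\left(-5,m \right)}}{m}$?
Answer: $2160$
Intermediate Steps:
$c{\left(f,D \right)} = 0$
$F{\left(I,T \right)} = \frac{T}{2}$
$P{\left(H,r \right)} = -2 + \frac{H}{4}$
$h{\left(m \right)} = 0$ ($h{\left(m \right)} = \frac{0}{m} = 0$)
$b = 120$ ($b = \left(8 + \frac{1}{2} \cdot 4\right) 12 = \left(8 + 2\right) 12 = 10 \cdot 12 = 120$)
$b 18 + q{\left(h{\left(P{\left(6,-3 \right)} \right)} \right)} = 120 \cdot 18 + 0^{2} = 2160 + 0 = 2160$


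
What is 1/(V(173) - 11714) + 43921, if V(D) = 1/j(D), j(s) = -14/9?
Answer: 7203263591/164005 ≈ 43921.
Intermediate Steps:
j(s) = -14/9 (j(s) = -14*⅑ = -14/9)
V(D) = -9/14 (V(D) = 1/(-14/9) = -9/14)
1/(V(173) - 11714) + 43921 = 1/(-9/14 - 11714) + 43921 = 1/(-164005/14) + 43921 = -14/164005 + 43921 = 7203263591/164005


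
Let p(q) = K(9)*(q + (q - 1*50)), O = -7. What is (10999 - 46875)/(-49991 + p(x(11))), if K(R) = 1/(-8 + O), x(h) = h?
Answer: 538140/749837 ≈ 0.71768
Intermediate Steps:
K(R) = -1/15 (K(R) = 1/(-8 - 7) = 1/(-15) = -1/15)
p(q) = 10/3 - 2*q/15 (p(q) = -(q + (q - 1*50))/15 = -(q + (q - 50))/15 = -(q + (-50 + q))/15 = -(-50 + 2*q)/15 = 10/3 - 2*q/15)
(10999 - 46875)/(-49991 + p(x(11))) = (10999 - 46875)/(-49991 + (10/3 - 2/15*11)) = -35876/(-49991 + (10/3 - 22/15)) = -35876/(-49991 + 28/15) = -35876/(-749837/15) = -35876*(-15/749837) = 538140/749837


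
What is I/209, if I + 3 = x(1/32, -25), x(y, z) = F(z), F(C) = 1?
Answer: -2/209 ≈ -0.0095694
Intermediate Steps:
x(y, z) = 1
I = -2 (I = -3 + 1 = -2)
I/209 = -2/209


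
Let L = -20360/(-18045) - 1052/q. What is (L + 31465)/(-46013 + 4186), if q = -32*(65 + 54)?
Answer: -108111265831/143707868136 ≈ -0.75230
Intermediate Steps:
q = -3808 (q = -32*119 = -3808)
L = 4825711/3435768 (L = -20360/(-18045) - 1052/(-3808) = -20360*(-1/18045) - 1052*(-1/3808) = 4072/3609 + 263/952 = 4825711/3435768 ≈ 1.4046)
(L + 31465)/(-46013 + 4186) = (4825711/3435768 + 31465)/(-46013 + 4186) = (108111265831/3435768)/(-41827) = (108111265831/3435768)*(-1/41827) = -108111265831/143707868136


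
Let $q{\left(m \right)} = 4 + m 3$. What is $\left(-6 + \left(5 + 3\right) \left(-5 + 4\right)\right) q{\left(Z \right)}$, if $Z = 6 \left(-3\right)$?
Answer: $700$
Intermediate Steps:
$Z = -18$
$q{\left(m \right)} = 4 + 3 m$
$\left(-6 + \left(5 + 3\right) \left(-5 + 4\right)\right) q{\left(Z \right)} = \left(-6 + \left(5 + 3\right) \left(-5 + 4\right)\right) \left(4 + 3 \left(-18\right)\right) = \left(-6 + 8 \left(-1\right)\right) \left(4 - 54\right) = \left(-6 - 8\right) \left(-50\right) = \left(-14\right) \left(-50\right) = 700$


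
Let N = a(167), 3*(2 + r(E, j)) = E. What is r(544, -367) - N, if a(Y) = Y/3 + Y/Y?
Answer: 368/3 ≈ 122.67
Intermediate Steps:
a(Y) = 1 + Y/3 (a(Y) = Y*(1/3) + 1 = Y/3 + 1 = 1 + Y/3)
r(E, j) = -2 + E/3
N = 170/3 (N = 1 + (1/3)*167 = 1 + 167/3 = 170/3 ≈ 56.667)
r(544, -367) - N = (-2 + (1/3)*544) - 1*170/3 = (-2 + 544/3) - 170/3 = 538/3 - 170/3 = 368/3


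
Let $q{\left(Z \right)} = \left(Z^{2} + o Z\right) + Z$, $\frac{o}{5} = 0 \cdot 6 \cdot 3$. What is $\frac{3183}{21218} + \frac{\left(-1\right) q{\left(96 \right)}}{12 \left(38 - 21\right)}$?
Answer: $- \frac{16411057}{360706} \approx -45.497$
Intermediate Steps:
$o = 0$ ($o = 5 \cdot 0 \cdot 6 \cdot 3 = 5 \cdot 0 \cdot 3 = 5 \cdot 0 = 0$)
$q{\left(Z \right)} = Z + Z^{2}$ ($q{\left(Z \right)} = \left(Z^{2} + 0 Z\right) + Z = \left(Z^{2} + 0\right) + Z = Z^{2} + Z = Z + Z^{2}$)
$\frac{3183}{21218} + \frac{\left(-1\right) q{\left(96 \right)}}{12 \left(38 - 21\right)} = \frac{3183}{21218} + \frac{\left(-1\right) 96 \left(1 + 96\right)}{12 \left(38 - 21\right)} = 3183 \cdot \frac{1}{21218} + \frac{\left(-1\right) 96 \cdot 97}{12 \cdot 17} = \frac{3183}{21218} + \frac{\left(-1\right) 9312}{204} = \frac{3183}{21218} - \frac{776}{17} = - \frac{16411057}{360706}$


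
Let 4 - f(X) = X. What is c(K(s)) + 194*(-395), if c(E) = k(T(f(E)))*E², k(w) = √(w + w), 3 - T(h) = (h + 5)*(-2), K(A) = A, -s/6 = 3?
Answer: -76630 + 324*√114 ≈ -73171.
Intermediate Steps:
s = -18 (s = -6*3 = -18)
f(X) = 4 - X
T(h) = 13 + 2*h (T(h) = 3 - (h + 5)*(-2) = 3 - (5 + h)*(-2) = 3 - (-10 - 2*h) = 3 + (10 + 2*h) = 13 + 2*h)
k(w) = √2*√w (k(w) = √(2*w) = √2*√w)
c(E) = √2*E²*√(21 - 2*E) (c(E) = (√2*√(13 + 2*(4 - E)))*E² = (√2*√(13 + (8 - 2*E)))*E² = (√2*√(21 - 2*E))*E² = √2*E²*√(21 - 2*E))
c(K(s)) + 194*(-395) = (-18)²*√(42 - 4*(-18)) + 194*(-395) = 324*√(42 + 72) - 76630 = 324*√114 - 76630 = -76630 + 324*√114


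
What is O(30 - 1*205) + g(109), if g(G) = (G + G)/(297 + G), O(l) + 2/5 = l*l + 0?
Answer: 31084514/1015 ≈ 30625.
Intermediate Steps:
O(l) = -2/5 + l**2 (O(l) = -2/5 + (l*l + 0) = -2/5 + (l**2 + 0) = -2/5 + l**2)
g(G) = 2*G/(297 + G) (g(G) = (2*G)/(297 + G) = 2*G/(297 + G))
O(30 - 1*205) + g(109) = (-2/5 + (30 - 1*205)**2) + 2*109/(297 + 109) = (-2/5 + (30 - 205)**2) + 2*109/406 = (-2/5 + (-175)**2) + 2*109*(1/406) = (-2/5 + 30625) + 109/203 = 153123/5 + 109/203 = 31084514/1015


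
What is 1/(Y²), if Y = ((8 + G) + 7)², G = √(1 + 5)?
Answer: (15 + √6)⁻⁴ ≈ 1.0786e-5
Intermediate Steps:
G = √6 ≈ 2.4495
Y = (15 + √6)² (Y = ((8 + √6) + 7)² = (15 + √6)² ≈ 304.48)
1/(Y²) = 1/(((15 + √6)²)²) = 1/((15 + √6)⁴) = (15 + √6)⁻⁴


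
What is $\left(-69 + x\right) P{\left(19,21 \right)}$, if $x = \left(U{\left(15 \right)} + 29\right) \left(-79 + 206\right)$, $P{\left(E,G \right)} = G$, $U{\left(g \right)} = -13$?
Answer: $41223$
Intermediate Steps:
$x = 2032$ ($x = \left(-13 + 29\right) \left(-79 + 206\right) = 16 \cdot 127 = 2032$)
$\left(-69 + x\right) P{\left(19,21 \right)} = \left(-69 + 2032\right) 21 = 1963 \cdot 21 = 41223$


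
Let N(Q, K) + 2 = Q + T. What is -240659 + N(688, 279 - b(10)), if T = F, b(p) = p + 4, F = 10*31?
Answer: -239663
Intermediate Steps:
F = 310
b(p) = 4 + p
T = 310
N(Q, K) = 308 + Q (N(Q, K) = -2 + (Q + 310) = -2 + (310 + Q) = 308 + Q)
-240659 + N(688, 279 - b(10)) = -240659 + (308 + 688) = -240659 + 996 = -239663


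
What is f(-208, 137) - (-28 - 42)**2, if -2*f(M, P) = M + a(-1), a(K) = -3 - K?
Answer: -4795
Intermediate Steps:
f(M, P) = 1 - M/2 (f(M, P) = -(M + (-3 - 1*(-1)))/2 = -(M + (-3 + 1))/2 = -(M - 2)/2 = -(-2 + M)/2 = 1 - M/2)
f(-208, 137) - (-28 - 42)**2 = (1 - 1/2*(-208)) - (-28 - 42)**2 = (1 + 104) - 1*(-70)**2 = 105 - 1*4900 = 105 - 4900 = -4795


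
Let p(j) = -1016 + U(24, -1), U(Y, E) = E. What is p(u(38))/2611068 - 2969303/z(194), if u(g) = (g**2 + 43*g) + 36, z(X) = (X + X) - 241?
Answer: -2584350731701/127942332 ≈ -20199.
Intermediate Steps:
z(X) = -241 + 2*X (z(X) = 2*X - 241 = -241 + 2*X)
u(g) = 36 + g**2 + 43*g
p(j) = -1017 (p(j) = -1016 - 1 = -1017)
p(u(38))/2611068 - 2969303/z(194) = -1017/2611068 - 2969303/(-241 + 2*194) = -1017*1/2611068 - 2969303/(-241 + 388) = -339/870356 - 2969303/147 = -2584350731701/127942332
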